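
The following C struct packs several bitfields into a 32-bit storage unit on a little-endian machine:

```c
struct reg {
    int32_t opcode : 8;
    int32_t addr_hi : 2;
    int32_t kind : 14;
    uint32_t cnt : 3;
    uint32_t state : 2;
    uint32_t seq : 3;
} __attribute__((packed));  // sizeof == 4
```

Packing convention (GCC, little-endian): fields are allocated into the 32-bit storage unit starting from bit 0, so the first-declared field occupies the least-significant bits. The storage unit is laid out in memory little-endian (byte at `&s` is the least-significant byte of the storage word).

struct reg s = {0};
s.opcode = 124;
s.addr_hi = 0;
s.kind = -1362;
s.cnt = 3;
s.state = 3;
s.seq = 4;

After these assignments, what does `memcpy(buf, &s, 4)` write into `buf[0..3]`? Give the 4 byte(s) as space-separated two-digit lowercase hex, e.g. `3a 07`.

7c b8 ea 9b

[0+:8] opcode=124 & 0xff = 0x7c; word=0x0000007c
[8+:2] addr_hi=0 & 0x3 = 0x0; word=0x0000007c
[10+:14] kind=-1362 & 0x3fff = 0x3aae; word=0x00eab87c
[24+:3] cnt=3 & 0x7 = 0x3; word=0x03eab87c
[27+:2] state=3 & 0x3 = 0x3; word=0x1beab87c
[29+:3] seq=4 & 0x7 = 0x4; word=0x9beab87c
word = 0x9beab87c → little-endian bytes:
  [0]=0x7c  [1]=0xb8  [2]=0xea  [3]=0x9b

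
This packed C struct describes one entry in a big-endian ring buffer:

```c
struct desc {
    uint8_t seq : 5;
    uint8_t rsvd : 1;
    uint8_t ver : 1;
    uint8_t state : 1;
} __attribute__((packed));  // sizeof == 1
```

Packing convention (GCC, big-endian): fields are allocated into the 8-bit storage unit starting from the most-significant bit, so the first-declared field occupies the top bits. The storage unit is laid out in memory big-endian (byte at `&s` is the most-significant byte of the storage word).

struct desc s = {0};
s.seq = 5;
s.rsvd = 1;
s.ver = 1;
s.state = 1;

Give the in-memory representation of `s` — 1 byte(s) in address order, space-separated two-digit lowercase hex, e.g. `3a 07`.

seq:5 = 5 → 0x5 << 3 → word 0x28
rsvd:1 = 1 → 0x1 << 2 → word 0x2c
ver:1 = 1 → 0x1 << 1 → word 0x2e
state:1 = 1 → 0x1 << 0 → word 0x2f
word = 0x2f → big-endian bytes:
  [0]=0x2f

2f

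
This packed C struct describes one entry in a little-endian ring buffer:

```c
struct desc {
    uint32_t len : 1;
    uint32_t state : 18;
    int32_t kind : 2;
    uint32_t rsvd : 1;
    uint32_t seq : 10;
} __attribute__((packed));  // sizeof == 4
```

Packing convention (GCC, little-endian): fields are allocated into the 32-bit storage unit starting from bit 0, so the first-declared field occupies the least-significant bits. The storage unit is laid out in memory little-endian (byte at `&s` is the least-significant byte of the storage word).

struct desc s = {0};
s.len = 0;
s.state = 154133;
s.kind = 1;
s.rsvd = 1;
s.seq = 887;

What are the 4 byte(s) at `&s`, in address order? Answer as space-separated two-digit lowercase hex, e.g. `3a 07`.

len:1 = 0 → 0x0 << 0 → word 0x00000000
state:18 = 154133 → 0x25a15 << 1 → word 0x0004b42a
kind:2 = 1 → 0x1 << 19 → word 0x000cb42a
rsvd:1 = 1 → 0x1 << 21 → word 0x002cb42a
seq:10 = 887 → 0x377 << 22 → word 0xddecb42a
word = 0xddecb42a → little-endian bytes:
  [0]=0x2a  [1]=0xb4  [2]=0xec  [3]=0xdd

2a b4 ec dd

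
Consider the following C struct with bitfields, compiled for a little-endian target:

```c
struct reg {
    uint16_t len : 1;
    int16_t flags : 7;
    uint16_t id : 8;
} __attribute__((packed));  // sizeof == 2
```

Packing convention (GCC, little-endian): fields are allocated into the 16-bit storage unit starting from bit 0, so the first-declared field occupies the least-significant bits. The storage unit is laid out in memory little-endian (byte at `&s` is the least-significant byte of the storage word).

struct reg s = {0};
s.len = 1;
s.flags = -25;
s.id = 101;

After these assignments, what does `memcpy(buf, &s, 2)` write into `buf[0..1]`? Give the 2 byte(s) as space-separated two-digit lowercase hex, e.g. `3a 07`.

len (1b) val=1 bits=0x1 at bit 0: 0x0001
flags (7b) val=-25 bits=0x67 at bit 1: 0x00cf
id (8b) val=101 bits=0x65 at bit 8: 0x65cf
word = 0x65cf → little-endian bytes:
  [0]=0xcf  [1]=0x65

cf 65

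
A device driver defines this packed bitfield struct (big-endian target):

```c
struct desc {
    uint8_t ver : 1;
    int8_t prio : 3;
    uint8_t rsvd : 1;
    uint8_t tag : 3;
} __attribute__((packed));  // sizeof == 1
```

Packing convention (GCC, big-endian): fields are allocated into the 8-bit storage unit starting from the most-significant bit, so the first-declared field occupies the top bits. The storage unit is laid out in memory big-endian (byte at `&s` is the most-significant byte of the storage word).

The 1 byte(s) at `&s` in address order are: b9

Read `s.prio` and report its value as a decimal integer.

3

[0]=0xb9 (big-endian) → word 0xb9
ver [7+:1] = (word>>7) & 0x1 = 1
prio [4+:3] = (word>>4) & 0x7 = 3  ←
rsvd [3+:1] = (word>>3) & 0x1 = 1
tag [0+:3] = (word>>0) & 0x7 = 1
prio signed 3b, MSB=0: value = 3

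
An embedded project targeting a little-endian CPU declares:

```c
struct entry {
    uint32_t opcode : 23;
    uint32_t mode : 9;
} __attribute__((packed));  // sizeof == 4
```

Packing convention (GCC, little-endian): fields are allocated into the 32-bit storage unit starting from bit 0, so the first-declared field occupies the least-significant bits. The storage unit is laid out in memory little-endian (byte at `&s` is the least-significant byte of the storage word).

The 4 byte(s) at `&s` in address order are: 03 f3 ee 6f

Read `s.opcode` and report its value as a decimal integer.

7271171

[0]=0x03 [1]=0xf3 [2]=0xee [3]=0x6f (little-endian) → word 0x6feef303
opcode [0+:23] = (word>>0) & 0x7fffff = 7271171  ←
mode [23+:9] = (word>>23) & 0x1ff = 223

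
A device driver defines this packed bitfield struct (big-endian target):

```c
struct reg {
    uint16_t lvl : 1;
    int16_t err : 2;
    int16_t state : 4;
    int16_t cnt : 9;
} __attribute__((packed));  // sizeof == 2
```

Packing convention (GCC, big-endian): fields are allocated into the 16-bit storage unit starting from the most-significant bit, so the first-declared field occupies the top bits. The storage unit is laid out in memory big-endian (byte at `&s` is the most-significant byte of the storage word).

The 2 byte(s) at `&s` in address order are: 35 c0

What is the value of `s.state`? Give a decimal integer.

-6

[0]=0x35 [1]=0xc0 (big-endian) → word 0x35c0
lvl:1 @ bit 15 → (0x35c0>>15)&0x1 = 0x0
err:2 @ bit 13 → (0x35c0>>13)&0x3 = 0x1
state:4 @ bit 9 → (0x35c0>>9)&0xf = 0xa  ←
cnt:9 @ bit 0 → (0x35c0>>0)&0x1ff = 0x1c0
state signed 4b, MSB=1: 10 - 16 = -6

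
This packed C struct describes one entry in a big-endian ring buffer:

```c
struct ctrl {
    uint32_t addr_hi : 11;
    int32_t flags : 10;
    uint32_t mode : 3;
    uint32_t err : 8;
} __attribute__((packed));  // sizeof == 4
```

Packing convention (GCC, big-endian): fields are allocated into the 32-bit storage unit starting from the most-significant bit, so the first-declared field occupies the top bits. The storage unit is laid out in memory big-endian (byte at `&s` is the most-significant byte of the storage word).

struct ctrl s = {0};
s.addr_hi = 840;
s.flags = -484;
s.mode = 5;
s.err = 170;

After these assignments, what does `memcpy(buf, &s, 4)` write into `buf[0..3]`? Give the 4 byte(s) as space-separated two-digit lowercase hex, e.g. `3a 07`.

69 10 e5 aa

addr_hi:11 = 840 → 0x348 << 21 → word 0x69000000
flags:10 = -484 → 0x21c << 11 → word 0x6910e000
mode:3 = 5 → 0x5 << 8 → word 0x6910e500
err:8 = 170 → 0xaa << 0 → word 0x6910e5aa
word = 0x6910e5aa → big-endian bytes:
  [0]=0x69  [1]=0x10  [2]=0xe5  [3]=0xaa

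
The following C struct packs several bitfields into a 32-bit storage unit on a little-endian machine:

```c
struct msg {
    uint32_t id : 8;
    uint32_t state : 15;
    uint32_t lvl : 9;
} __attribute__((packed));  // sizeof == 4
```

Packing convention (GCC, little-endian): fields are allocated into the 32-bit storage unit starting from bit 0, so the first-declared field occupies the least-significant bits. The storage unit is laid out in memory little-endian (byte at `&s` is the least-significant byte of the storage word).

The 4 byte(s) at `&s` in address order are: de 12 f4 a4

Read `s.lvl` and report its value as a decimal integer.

329

[0]=0xde [1]=0x12 [2]=0xf4 [3]=0xa4 (little-endian) → word 0xa4f412de
id [0+:8] = (word>>0) & 0xff = 222
state [8+:15] = (word>>8) & 0x7fff = 29714
lvl [23+:9] = (word>>23) & 0x1ff = 329  ←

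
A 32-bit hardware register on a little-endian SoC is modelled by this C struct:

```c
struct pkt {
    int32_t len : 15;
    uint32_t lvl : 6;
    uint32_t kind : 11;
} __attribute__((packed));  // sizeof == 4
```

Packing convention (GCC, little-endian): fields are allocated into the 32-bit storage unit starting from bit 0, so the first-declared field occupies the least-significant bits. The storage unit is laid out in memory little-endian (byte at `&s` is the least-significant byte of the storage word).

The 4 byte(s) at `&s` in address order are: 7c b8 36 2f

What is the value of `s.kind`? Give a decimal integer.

[0]=0x7c [1]=0xb8 [2]=0x36 [3]=0x2f (little-endian) → word 0x2f36b87c
len [0+:15] = (word>>0) & 0x7fff = 14460
lvl [15+:6] = (word>>15) & 0x3f = 45
kind [21+:11] = (word>>21) & 0x7ff = 377  ←

377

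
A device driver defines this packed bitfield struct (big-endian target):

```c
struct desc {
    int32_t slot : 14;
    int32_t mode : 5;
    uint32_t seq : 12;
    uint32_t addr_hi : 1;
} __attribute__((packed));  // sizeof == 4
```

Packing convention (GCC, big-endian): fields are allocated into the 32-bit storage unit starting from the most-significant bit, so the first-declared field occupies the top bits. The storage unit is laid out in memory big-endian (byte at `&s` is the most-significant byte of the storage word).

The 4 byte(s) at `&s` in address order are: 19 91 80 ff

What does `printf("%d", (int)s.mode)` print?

[0]=0x19 [1]=0x91 [2]=0x80 [3]=0xff (big-endian) → word 0x199180ff
slot:14 @ bit 18 → (0x199180ff>>18)&0x3fff = 0x664
mode:5 @ bit 13 → (0x199180ff>>13)&0x1f = 0xc  ←
seq:12 @ bit 1 → (0x199180ff>>1)&0xfff = 0x7f
addr_hi:1 @ bit 0 → (0x199180ff>>0)&0x1 = 0x1
mode signed 5b, MSB=0: value = 12

12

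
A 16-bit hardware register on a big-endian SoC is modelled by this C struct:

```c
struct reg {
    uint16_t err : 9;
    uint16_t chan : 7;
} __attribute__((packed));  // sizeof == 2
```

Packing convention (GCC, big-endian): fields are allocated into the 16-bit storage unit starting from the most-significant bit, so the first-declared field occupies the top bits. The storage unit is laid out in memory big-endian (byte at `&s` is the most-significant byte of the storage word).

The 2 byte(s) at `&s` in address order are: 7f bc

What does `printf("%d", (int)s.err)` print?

[0]=0x7f [1]=0xbc (big-endian) → word 0x7fbc
err:9 @ bit 7 → (0x7fbc>>7)&0x1ff = 0xff  ←
chan:7 @ bit 0 → (0x7fbc>>0)&0x7f = 0x3c

255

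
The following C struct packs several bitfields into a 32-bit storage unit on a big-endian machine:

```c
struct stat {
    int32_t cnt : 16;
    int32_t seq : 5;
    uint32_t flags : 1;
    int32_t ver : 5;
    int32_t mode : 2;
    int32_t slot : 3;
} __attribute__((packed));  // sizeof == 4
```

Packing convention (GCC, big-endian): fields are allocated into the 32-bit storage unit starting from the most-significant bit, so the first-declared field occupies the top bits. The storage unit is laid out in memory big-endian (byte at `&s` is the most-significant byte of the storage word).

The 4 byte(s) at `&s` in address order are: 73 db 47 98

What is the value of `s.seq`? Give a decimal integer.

8

[0]=0x73 [1]=0xdb [2]=0x47 [3]=0x98 (big-endian) → word 0x73db4798
cnt:16 @ bit 16 → (0x73db4798>>16)&0xffff = 0x73db
seq:5 @ bit 11 → (0x73db4798>>11)&0x1f = 0x8  ←
flags:1 @ bit 10 → (0x73db4798>>10)&0x1 = 0x1
ver:5 @ bit 5 → (0x73db4798>>5)&0x1f = 0x1c
mode:2 @ bit 3 → (0x73db4798>>3)&0x3 = 0x3
slot:3 @ bit 0 → (0x73db4798>>0)&0x7 = 0x0
seq signed 5b, MSB=0: value = 8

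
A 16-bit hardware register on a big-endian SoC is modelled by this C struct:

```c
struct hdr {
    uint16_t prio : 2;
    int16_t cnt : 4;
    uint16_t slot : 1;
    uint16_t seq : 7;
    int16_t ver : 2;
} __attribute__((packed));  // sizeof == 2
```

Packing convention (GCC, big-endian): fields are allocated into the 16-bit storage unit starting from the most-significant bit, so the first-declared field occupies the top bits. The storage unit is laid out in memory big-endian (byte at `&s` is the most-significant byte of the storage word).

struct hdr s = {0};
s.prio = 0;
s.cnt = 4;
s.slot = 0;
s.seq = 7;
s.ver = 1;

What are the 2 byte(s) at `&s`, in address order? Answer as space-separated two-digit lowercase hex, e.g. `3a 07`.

[14+:2] prio=0 & 0x3 = 0x0; word=0x0000
[10+:4] cnt=4 & 0xf = 0x4; word=0x1000
[9+:1] slot=0 & 0x1 = 0x0; word=0x1000
[2+:7] seq=7 & 0x7f = 0x7; word=0x101c
[0+:2] ver=1 & 0x3 = 0x1; word=0x101d
word = 0x101d → big-endian bytes:
  [0]=0x10  [1]=0x1d

10 1d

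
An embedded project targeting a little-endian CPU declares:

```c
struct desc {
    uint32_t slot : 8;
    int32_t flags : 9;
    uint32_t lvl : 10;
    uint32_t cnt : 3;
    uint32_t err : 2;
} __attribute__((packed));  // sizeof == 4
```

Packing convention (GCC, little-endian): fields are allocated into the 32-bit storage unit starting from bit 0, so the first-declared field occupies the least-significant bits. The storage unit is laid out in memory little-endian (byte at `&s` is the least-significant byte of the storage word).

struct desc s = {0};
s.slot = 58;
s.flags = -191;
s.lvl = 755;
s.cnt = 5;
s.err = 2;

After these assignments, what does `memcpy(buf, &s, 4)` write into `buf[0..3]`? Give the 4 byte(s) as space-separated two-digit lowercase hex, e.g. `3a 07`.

slot:8 = 58 → 0x3a << 0 → word 0x0000003a
flags:9 = -191 → 0x141 << 8 → word 0x0001413a
lvl:10 = 755 → 0x2f3 << 17 → word 0x05e7413a
cnt:3 = 5 → 0x5 << 27 → word 0x2de7413a
err:2 = 2 → 0x2 << 30 → word 0xade7413a
word = 0xade7413a → little-endian bytes:
  [0]=0x3a  [1]=0x41  [2]=0xe7  [3]=0xad

3a 41 e7 ad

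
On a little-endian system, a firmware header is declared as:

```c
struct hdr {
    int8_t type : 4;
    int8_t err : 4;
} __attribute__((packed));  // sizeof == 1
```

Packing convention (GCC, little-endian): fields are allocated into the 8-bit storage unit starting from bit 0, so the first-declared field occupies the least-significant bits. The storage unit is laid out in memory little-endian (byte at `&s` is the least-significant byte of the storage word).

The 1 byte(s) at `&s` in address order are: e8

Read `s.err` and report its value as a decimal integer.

[0]=0xe8 (little-endian) → word 0xe8
type:4 @ bit 0 → (0xe8>>0)&0xf = 0x8
err:4 @ bit 4 → (0xe8>>4)&0xf = 0xe  ←
err signed 4b, MSB=1: 14 - 16 = -2

-2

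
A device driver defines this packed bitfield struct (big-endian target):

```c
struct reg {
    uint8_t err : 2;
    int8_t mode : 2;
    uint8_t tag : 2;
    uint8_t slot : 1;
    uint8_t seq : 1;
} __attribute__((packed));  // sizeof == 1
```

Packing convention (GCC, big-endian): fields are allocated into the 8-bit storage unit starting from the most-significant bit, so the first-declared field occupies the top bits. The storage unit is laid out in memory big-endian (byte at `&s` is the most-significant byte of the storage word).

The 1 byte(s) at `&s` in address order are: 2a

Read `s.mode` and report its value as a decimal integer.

-2

[0]=0x2a (big-endian) → word 0x2a
err:2 @ bit 6 → (0x2a>>6)&0x3 = 0x0
mode:2 @ bit 4 → (0x2a>>4)&0x3 = 0x2  ←
tag:2 @ bit 2 → (0x2a>>2)&0x3 = 0x2
slot:1 @ bit 1 → (0x2a>>1)&0x1 = 0x1
seq:1 @ bit 0 → (0x2a>>0)&0x1 = 0x0
mode signed 2b, MSB=1: 2 - 4 = -2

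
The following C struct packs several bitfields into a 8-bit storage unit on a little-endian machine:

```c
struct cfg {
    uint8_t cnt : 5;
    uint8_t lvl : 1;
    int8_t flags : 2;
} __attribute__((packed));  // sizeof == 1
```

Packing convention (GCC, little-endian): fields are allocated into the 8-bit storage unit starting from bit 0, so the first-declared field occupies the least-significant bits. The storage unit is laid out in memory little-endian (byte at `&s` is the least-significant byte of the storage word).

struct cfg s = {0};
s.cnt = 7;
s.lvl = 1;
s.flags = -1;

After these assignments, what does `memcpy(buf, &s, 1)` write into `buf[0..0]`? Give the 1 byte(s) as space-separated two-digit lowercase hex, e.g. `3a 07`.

e7

cnt:5 = 7 → 0x7 << 0 → word 0x07
lvl:1 = 1 → 0x1 << 5 → word 0x27
flags:2 = -1 → 0x3 << 6 → word 0xe7
word = 0xe7 → little-endian bytes:
  [0]=0xe7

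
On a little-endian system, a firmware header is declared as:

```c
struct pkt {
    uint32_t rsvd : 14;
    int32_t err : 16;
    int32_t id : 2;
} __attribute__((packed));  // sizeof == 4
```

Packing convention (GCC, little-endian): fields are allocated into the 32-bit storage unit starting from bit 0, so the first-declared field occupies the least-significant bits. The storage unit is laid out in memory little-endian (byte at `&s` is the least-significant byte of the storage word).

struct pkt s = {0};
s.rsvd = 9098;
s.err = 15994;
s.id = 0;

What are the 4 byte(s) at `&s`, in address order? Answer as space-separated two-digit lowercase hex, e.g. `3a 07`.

8a a3 9e 0f

[0+:14] rsvd=9098 & 0x3fff = 0x238a; word=0x0000238a
[14+:16] err=15994 & 0xffff = 0x3e7a; word=0x0f9ea38a
[30+:2] id=0 & 0x3 = 0x0; word=0x0f9ea38a
word = 0x0f9ea38a → little-endian bytes:
  [0]=0x8a  [1]=0xa3  [2]=0x9e  [3]=0x0f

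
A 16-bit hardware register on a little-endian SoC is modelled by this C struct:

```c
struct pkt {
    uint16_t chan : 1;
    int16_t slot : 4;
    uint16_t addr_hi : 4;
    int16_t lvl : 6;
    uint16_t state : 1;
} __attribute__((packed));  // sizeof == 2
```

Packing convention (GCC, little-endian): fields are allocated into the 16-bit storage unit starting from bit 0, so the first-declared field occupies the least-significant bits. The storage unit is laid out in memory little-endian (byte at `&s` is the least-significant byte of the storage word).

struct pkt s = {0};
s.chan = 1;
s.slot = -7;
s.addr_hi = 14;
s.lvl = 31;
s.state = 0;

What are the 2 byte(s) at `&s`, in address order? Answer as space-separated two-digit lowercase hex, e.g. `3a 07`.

d3 3f

[0+:1] chan=1 & 0x1 = 0x1; word=0x0001
[1+:4] slot=-7 & 0xf = 0x9; word=0x0013
[5+:4] addr_hi=14 & 0xf = 0xe; word=0x01d3
[9+:6] lvl=31 & 0x3f = 0x1f; word=0x3fd3
[15+:1] state=0 & 0x1 = 0x0; word=0x3fd3
word = 0x3fd3 → little-endian bytes:
  [0]=0xd3  [1]=0x3f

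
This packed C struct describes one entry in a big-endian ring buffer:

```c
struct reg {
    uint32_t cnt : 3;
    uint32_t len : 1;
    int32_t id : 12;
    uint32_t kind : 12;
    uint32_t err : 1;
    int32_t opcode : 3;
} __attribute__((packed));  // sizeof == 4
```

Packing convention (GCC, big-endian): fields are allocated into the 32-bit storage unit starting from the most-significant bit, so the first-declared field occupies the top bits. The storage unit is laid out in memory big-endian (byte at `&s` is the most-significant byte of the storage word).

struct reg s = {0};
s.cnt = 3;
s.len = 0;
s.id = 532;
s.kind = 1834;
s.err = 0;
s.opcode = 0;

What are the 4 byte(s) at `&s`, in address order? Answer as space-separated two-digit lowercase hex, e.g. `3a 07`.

[29+:3] cnt=3 & 0x7 = 0x3; word=0x60000000
[28+:1] len=0 & 0x1 = 0x0; word=0x60000000
[16+:12] id=532 & 0xfff = 0x214; word=0x62140000
[4+:12] kind=1834 & 0xfff = 0x72a; word=0x621472a0
[3+:1] err=0 & 0x1 = 0x0; word=0x621472a0
[0+:3] opcode=0 & 0x7 = 0x0; word=0x621472a0
word = 0x621472a0 → big-endian bytes:
  [0]=0x62  [1]=0x14  [2]=0x72  [3]=0xa0

62 14 72 a0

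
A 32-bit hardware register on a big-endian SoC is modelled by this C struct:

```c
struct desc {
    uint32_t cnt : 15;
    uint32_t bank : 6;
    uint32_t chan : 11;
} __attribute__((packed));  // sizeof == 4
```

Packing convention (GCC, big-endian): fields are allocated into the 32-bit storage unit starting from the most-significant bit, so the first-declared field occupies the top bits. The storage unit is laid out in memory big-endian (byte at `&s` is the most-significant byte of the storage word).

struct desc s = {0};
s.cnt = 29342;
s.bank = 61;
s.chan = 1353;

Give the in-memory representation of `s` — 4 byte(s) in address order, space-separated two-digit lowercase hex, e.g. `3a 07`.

cnt (15b) val=29342 bits=0x729e at bit 17: 0xe53c0000
bank (6b) val=61 bits=0x3d at bit 11: 0xe53de800
chan (11b) val=1353 bits=0x549 at bit 0: 0xe53ded49
word = 0xe53ded49 → big-endian bytes:
  [0]=0xe5  [1]=0x3d  [2]=0xed  [3]=0x49

e5 3d ed 49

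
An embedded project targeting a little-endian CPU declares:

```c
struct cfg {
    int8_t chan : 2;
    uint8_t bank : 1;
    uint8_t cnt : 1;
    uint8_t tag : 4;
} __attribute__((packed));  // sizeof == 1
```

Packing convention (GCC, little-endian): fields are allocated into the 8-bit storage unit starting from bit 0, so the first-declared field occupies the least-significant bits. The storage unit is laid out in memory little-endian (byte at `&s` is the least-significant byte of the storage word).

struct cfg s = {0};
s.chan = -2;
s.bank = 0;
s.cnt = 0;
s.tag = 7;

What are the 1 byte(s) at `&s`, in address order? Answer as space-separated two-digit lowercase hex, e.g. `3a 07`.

chan (2b) val=-2 bits=0x2 at bit 0: 0x02
bank (1b) val=0 bits=0x0 at bit 2: 0x02
cnt (1b) val=0 bits=0x0 at bit 3: 0x02
tag (4b) val=7 bits=0x7 at bit 4: 0x72
word = 0x72 → little-endian bytes:
  [0]=0x72

72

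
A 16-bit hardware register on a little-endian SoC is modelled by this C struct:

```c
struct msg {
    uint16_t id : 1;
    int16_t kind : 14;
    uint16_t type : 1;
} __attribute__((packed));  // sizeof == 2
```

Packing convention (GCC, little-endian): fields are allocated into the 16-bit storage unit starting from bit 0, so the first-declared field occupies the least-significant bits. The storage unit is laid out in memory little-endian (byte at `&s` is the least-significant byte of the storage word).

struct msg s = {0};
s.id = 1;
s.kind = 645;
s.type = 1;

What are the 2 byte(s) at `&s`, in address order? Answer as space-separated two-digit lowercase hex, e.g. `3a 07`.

id (1b) val=1 bits=0x1 at bit 0: 0x0001
kind (14b) val=645 bits=0x285 at bit 1: 0x050b
type (1b) val=1 bits=0x1 at bit 15: 0x850b
word = 0x850b → little-endian bytes:
  [0]=0x0b  [1]=0x85

0b 85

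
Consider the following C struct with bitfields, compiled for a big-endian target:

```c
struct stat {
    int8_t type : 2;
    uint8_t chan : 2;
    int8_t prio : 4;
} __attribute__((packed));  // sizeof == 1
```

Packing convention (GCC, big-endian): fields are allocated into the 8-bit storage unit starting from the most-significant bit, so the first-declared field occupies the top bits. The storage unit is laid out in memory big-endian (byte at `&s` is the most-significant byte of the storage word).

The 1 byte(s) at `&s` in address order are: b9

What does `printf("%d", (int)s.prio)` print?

[0]=0xb9 (big-endian) → word 0xb9
type:2 @ bit 6 → (0xb9>>6)&0x3 = 0x2
chan:2 @ bit 4 → (0xb9>>4)&0x3 = 0x3
prio:4 @ bit 0 → (0xb9>>0)&0xf = 0x9  ←
prio signed 4b, MSB=1: 9 - 16 = -7

-7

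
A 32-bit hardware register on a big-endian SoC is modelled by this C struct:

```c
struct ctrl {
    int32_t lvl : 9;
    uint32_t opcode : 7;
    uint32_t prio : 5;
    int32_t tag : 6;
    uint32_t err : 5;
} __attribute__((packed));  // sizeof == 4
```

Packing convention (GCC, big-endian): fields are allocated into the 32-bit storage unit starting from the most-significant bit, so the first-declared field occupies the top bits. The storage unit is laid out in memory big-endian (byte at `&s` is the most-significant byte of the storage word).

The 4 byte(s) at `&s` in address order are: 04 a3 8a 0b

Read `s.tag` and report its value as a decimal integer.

16

[0]=0x04 [1]=0xa3 [2]=0x8a [3]=0x0b (big-endian) → word 0x04a38a0b
lvl [23+:9] = (word>>23) & 0x1ff = 9
opcode [16+:7] = (word>>16) & 0x7f = 35
prio [11+:5] = (word>>11) & 0x1f = 17
tag [5+:6] = (word>>5) & 0x3f = 16  ←
err [0+:5] = (word>>0) & 0x1f = 11
tag signed 6b, MSB=0: value = 16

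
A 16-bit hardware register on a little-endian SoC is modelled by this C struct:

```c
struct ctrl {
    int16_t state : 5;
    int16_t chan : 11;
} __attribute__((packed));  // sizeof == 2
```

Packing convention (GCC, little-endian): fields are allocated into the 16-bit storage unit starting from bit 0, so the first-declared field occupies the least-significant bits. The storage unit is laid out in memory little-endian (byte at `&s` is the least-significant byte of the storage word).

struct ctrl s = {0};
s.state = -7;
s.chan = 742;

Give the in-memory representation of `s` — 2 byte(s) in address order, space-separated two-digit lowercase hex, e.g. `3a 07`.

d9 5c

[0+:5] state=-7 & 0x1f = 0x19; word=0x0019
[5+:11] chan=742 & 0x7ff = 0x2e6; word=0x5cd9
word = 0x5cd9 → little-endian bytes:
  [0]=0xd9  [1]=0x5c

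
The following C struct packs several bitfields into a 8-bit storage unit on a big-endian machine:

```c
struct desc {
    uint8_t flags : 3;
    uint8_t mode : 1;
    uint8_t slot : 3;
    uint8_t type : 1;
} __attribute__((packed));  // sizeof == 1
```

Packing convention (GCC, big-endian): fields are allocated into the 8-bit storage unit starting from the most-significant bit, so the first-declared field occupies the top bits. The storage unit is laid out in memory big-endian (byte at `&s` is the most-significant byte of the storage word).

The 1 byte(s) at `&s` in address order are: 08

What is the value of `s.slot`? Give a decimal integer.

4

[0]=0x08 (big-endian) → word 0x08
flags:3 @ bit 5 → (0x08>>5)&0x7 = 0x0
mode:1 @ bit 4 → (0x08>>4)&0x1 = 0x0
slot:3 @ bit 1 → (0x08>>1)&0x7 = 0x4  ←
type:1 @ bit 0 → (0x08>>0)&0x1 = 0x0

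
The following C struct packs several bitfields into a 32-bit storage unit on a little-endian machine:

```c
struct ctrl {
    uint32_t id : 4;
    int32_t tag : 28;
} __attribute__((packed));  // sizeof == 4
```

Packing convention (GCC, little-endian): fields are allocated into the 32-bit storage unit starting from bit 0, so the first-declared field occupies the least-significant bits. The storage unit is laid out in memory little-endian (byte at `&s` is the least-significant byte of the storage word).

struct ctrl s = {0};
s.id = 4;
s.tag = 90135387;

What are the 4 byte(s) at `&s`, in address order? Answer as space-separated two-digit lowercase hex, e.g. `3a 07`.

b4 b5 f5 55

[0+:4] id=4 & 0xf = 0x4; word=0x00000004
[4+:28] tag=90135387 & 0xfffffff = 0x55f5b5b; word=0x55f5b5b4
word = 0x55f5b5b4 → little-endian bytes:
  [0]=0xb4  [1]=0xb5  [2]=0xf5  [3]=0x55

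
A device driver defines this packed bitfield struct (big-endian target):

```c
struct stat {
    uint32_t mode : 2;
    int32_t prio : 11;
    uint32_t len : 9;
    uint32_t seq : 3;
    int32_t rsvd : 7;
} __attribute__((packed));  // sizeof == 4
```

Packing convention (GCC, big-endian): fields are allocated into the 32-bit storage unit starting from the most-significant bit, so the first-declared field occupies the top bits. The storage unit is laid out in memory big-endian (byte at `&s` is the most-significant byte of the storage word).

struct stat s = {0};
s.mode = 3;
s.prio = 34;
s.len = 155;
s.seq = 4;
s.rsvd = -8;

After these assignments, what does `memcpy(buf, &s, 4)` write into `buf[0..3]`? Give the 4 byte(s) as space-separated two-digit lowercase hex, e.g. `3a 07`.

c1 12 6e 78

mode (2b) val=3 bits=0x3 at bit 30: 0xc0000000
prio (11b) val=34 bits=0x22 at bit 19: 0xc1100000
len (9b) val=155 bits=0x9b at bit 10: 0xc1126c00
seq (3b) val=4 bits=0x4 at bit 7: 0xc1126e00
rsvd (7b) val=-8 bits=0x78 at bit 0: 0xc1126e78
word = 0xc1126e78 → big-endian bytes:
  [0]=0xc1  [1]=0x12  [2]=0x6e  [3]=0x78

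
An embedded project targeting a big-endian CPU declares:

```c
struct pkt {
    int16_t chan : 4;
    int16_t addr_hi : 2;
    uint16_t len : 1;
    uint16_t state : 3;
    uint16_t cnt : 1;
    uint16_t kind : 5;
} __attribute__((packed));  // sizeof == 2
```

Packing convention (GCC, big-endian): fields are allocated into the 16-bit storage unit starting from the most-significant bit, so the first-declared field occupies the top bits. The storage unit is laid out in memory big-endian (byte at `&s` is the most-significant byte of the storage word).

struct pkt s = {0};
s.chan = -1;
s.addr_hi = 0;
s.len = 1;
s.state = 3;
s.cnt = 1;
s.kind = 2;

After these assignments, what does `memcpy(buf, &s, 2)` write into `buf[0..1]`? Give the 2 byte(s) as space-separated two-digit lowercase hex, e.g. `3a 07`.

chan (4b) val=-1 bits=0xf at bit 12: 0xf000
addr_hi (2b) val=0 bits=0x0 at bit 10: 0xf000
len (1b) val=1 bits=0x1 at bit 9: 0xf200
state (3b) val=3 bits=0x3 at bit 6: 0xf2c0
cnt (1b) val=1 bits=0x1 at bit 5: 0xf2e0
kind (5b) val=2 bits=0x2 at bit 0: 0xf2e2
word = 0xf2e2 → big-endian bytes:
  [0]=0xf2  [1]=0xe2

f2 e2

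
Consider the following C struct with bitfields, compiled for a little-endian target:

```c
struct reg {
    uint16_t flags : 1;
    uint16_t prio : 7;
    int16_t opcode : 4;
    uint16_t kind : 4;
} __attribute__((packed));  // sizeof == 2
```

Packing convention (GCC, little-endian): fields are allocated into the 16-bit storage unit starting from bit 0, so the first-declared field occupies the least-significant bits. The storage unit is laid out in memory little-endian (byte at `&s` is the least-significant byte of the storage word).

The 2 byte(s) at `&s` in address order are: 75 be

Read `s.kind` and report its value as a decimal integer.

11

[0]=0x75 [1]=0xbe (little-endian) → word 0xbe75
flags [0+:1] = (word>>0) & 0x1 = 1
prio [1+:7] = (word>>1) & 0x7f = 58
opcode [8+:4] = (word>>8) & 0xf = 14
kind [12+:4] = (word>>12) & 0xf = 11  ←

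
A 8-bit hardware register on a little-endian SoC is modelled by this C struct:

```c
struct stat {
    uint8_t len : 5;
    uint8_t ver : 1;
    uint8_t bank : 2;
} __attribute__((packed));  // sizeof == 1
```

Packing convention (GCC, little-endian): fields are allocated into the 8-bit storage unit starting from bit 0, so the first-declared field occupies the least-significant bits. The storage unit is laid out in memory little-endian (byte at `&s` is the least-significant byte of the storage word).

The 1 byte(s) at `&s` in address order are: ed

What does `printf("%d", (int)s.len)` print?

13

[0]=0xed (little-endian) → word 0xed
len:5 @ bit 0 → (0xed>>0)&0x1f = 0xd  ←
ver:1 @ bit 5 → (0xed>>5)&0x1 = 0x1
bank:2 @ bit 6 → (0xed>>6)&0x3 = 0x3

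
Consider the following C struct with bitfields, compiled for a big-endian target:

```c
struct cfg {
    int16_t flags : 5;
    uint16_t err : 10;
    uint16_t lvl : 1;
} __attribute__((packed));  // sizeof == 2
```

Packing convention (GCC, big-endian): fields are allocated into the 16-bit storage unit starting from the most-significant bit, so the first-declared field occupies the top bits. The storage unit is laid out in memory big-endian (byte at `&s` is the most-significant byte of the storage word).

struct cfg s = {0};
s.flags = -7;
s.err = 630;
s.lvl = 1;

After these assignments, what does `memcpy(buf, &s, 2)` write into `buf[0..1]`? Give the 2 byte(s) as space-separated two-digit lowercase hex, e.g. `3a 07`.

flags:5 = -7 → 0x19 << 11 → word 0xc800
err:10 = 630 → 0x276 << 1 → word 0xccec
lvl:1 = 1 → 0x1 << 0 → word 0xcced
word = 0xcced → big-endian bytes:
  [0]=0xcc  [1]=0xed

cc ed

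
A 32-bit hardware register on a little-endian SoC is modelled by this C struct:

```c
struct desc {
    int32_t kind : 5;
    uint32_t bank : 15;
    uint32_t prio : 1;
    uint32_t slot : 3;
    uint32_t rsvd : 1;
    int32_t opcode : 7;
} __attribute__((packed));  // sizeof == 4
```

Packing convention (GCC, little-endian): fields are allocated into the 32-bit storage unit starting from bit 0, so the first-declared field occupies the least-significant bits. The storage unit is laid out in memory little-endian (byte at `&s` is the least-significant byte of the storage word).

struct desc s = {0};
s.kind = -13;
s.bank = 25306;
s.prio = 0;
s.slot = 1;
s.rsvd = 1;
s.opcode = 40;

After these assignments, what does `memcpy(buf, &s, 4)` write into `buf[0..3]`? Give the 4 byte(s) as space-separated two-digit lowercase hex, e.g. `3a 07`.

53 5b 2c 51

kind:5 = -13 → 0x13 << 0 → word 0x00000013
bank:15 = 25306 → 0x62da << 5 → word 0x000c5b53
prio:1 = 0 → 0x0 << 20 → word 0x000c5b53
slot:3 = 1 → 0x1 << 21 → word 0x002c5b53
rsvd:1 = 1 → 0x1 << 24 → word 0x012c5b53
opcode:7 = 40 → 0x28 << 25 → word 0x512c5b53
word = 0x512c5b53 → little-endian bytes:
  [0]=0x53  [1]=0x5b  [2]=0x2c  [3]=0x51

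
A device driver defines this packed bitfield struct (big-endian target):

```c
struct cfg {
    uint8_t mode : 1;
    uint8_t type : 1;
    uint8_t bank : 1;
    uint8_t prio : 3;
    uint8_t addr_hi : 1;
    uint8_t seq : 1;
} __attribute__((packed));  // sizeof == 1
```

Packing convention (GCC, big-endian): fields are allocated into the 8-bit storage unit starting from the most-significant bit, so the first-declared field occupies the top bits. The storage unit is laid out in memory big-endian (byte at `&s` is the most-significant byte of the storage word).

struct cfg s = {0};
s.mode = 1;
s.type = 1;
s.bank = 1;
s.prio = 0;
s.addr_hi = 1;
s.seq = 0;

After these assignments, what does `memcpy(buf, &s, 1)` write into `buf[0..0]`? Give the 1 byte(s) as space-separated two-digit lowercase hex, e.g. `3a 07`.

e2

mode (1b) val=1 bits=0x1 at bit 7: 0x80
type (1b) val=1 bits=0x1 at bit 6: 0xc0
bank (1b) val=1 bits=0x1 at bit 5: 0xe0
prio (3b) val=0 bits=0x0 at bit 2: 0xe0
addr_hi (1b) val=1 bits=0x1 at bit 1: 0xe2
seq (1b) val=0 bits=0x0 at bit 0: 0xe2
word = 0xe2 → big-endian bytes:
  [0]=0xe2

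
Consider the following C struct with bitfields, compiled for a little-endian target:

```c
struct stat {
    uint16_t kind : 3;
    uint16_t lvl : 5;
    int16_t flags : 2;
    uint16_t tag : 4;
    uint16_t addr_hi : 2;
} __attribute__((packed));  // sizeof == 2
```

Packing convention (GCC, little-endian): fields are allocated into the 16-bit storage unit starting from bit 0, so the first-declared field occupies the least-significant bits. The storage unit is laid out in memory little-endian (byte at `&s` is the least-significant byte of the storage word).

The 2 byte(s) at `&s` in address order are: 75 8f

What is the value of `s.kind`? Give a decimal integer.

[0]=0x75 [1]=0x8f (little-endian) → word 0x8f75
kind [0+:3] = (word>>0) & 0x7 = 5  ←
lvl [3+:5] = (word>>3) & 0x1f = 14
flags [8+:2] = (word>>8) & 0x3 = 3
tag [10+:4] = (word>>10) & 0xf = 3
addr_hi [14+:2] = (word>>14) & 0x3 = 2

5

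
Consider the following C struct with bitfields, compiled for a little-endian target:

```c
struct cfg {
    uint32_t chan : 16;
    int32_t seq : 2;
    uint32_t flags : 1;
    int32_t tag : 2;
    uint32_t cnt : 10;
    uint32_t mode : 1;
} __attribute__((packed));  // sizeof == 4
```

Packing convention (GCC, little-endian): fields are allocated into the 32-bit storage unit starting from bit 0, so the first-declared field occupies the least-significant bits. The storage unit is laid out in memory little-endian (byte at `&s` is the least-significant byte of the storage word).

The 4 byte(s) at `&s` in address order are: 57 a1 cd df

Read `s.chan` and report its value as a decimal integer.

[0]=0x57 [1]=0xa1 [2]=0xcd [3]=0xdf (little-endian) → word 0xdfcda157
chan [0+:16] = (word>>0) & 0xffff = 41303  ←
seq [16+:2] = (word>>16) & 0x3 = 1
flags [18+:1] = (word>>18) & 0x1 = 1
tag [19+:2] = (word>>19) & 0x3 = 1
cnt [21+:10] = (word>>21) & 0x3ff = 766
mode [31+:1] = (word>>31) & 0x1 = 1

41303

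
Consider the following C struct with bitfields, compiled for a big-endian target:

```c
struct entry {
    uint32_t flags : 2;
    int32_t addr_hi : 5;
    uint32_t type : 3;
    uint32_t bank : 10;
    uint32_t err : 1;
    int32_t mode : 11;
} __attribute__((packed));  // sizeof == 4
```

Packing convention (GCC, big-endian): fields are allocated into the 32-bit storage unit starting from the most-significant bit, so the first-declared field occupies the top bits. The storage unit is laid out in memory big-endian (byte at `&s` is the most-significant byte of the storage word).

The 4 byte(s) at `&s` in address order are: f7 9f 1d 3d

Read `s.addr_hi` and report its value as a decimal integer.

[0]=0xf7 [1]=0x9f [2]=0x1d [3]=0x3d (big-endian) → word 0xf79f1d3d
flags [30+:2] = (word>>30) & 0x3 = 3
addr_hi [25+:5] = (word>>25) & 0x1f = 27  ←
type [22+:3] = (word>>22) & 0x7 = 6
bank [12+:10] = (word>>12) & 0x3ff = 497
err [11+:1] = (word>>11) & 0x1 = 1
mode [0+:11] = (word>>0) & 0x7ff = 1341
addr_hi signed 5b, MSB=1: 27 - 32 = -5

-5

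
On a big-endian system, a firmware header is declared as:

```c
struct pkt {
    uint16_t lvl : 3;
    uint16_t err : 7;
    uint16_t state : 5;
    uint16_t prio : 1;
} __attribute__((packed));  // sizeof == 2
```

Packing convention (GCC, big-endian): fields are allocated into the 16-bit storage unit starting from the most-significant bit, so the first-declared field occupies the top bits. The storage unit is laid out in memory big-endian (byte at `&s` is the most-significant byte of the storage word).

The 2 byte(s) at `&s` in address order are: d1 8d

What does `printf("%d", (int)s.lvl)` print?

6

[0]=0xd1 [1]=0x8d (big-endian) → word 0xd18d
lvl:3 @ bit 13 → (0xd18d>>13)&0x7 = 0x6  ←
err:7 @ bit 6 → (0xd18d>>6)&0x7f = 0x46
state:5 @ bit 1 → (0xd18d>>1)&0x1f = 0x6
prio:1 @ bit 0 → (0xd18d>>0)&0x1 = 0x1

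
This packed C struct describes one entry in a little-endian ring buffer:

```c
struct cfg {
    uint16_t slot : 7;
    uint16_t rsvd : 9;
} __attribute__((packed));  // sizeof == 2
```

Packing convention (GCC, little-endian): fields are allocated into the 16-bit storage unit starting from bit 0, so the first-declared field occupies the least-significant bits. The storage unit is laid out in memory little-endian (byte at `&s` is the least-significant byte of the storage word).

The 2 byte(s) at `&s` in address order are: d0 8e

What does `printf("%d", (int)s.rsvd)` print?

285

[0]=0xd0 [1]=0x8e (little-endian) → word 0x8ed0
slot:7 @ bit 0 → (0x8ed0>>0)&0x7f = 0x50
rsvd:9 @ bit 7 → (0x8ed0>>7)&0x1ff = 0x11d  ←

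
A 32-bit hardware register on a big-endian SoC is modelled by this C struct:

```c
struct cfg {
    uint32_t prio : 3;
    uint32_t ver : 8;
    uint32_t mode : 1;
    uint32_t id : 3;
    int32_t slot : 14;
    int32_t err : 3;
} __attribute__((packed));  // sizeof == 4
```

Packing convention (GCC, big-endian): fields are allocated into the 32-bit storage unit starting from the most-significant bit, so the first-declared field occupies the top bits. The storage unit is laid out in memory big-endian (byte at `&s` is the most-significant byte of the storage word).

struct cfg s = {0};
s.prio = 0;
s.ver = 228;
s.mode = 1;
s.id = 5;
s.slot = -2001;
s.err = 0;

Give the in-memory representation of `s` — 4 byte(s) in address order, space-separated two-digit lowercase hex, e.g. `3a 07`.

1c 9b c1 78

[29+:3] prio=0 & 0x7 = 0x0; word=0x00000000
[21+:8] ver=228 & 0xff = 0xe4; word=0x1c800000
[20+:1] mode=1 & 0x1 = 0x1; word=0x1c900000
[17+:3] id=5 & 0x7 = 0x5; word=0x1c9a0000
[3+:14] slot=-2001 & 0x3fff = 0x382f; word=0x1c9bc178
[0+:3] err=0 & 0x7 = 0x0; word=0x1c9bc178
word = 0x1c9bc178 → big-endian bytes:
  [0]=0x1c  [1]=0x9b  [2]=0xc1  [3]=0x78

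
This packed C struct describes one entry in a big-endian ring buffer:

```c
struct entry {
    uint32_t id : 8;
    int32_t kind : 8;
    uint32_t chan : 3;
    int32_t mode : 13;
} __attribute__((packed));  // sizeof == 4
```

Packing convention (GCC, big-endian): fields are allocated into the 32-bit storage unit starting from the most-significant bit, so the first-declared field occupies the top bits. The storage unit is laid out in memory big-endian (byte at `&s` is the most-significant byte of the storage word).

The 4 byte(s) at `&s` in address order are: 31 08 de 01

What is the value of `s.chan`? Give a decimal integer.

[0]=0x31 [1]=0x08 [2]=0xde [3]=0x01 (big-endian) → word 0x3108de01
id:8 @ bit 24 → (0x3108de01>>24)&0xff = 0x31
kind:8 @ bit 16 → (0x3108de01>>16)&0xff = 0x8
chan:3 @ bit 13 → (0x3108de01>>13)&0x7 = 0x6  ←
mode:13 @ bit 0 → (0x3108de01>>0)&0x1fff = 0x1e01

6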